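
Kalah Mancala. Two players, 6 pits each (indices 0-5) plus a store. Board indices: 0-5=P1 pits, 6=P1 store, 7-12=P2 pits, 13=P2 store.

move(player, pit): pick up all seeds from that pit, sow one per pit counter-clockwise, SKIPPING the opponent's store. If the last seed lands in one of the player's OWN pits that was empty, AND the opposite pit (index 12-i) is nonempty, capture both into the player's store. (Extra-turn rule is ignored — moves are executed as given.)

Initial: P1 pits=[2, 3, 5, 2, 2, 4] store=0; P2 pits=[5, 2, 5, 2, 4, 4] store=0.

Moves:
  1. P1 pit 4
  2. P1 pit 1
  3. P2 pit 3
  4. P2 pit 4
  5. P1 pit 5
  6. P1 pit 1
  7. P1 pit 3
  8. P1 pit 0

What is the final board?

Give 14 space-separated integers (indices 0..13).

Answer: 0 1 9 0 1 1 13 6 1 0 1 0 6 1

Derivation:
Move 1: P1 pit4 -> P1=[2,3,5,2,0,5](1) P2=[5,2,5,2,4,4](0)
Move 2: P1 pit1 -> P1=[2,0,6,3,0,5](4) P2=[5,0,5,2,4,4](0)
Move 3: P2 pit3 -> P1=[2,0,6,3,0,5](4) P2=[5,0,5,0,5,5](0)
Move 4: P2 pit4 -> P1=[3,1,7,3,0,5](4) P2=[5,0,5,0,0,6](1)
Move 5: P1 pit5 -> P1=[3,1,7,3,0,0](5) P2=[6,1,6,1,0,6](1)
Move 6: P1 pit1 -> P1=[3,0,8,3,0,0](5) P2=[6,1,6,1,0,6](1)
Move 7: P1 pit3 -> P1=[3,0,8,0,1,1](6) P2=[6,1,6,1,0,6](1)
Move 8: P1 pit0 -> P1=[0,1,9,0,1,1](13) P2=[6,1,0,1,0,6](1)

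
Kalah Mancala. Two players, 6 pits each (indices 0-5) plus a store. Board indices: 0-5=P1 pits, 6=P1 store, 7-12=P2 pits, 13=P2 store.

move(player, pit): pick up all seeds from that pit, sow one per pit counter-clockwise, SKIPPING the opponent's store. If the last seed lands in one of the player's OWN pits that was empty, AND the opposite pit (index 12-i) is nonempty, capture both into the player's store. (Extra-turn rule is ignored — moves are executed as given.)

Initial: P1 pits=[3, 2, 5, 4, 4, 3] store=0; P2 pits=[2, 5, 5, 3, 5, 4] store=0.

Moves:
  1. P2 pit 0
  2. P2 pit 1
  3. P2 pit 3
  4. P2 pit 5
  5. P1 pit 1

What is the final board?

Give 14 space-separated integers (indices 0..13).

Move 1: P2 pit0 -> P1=[3,2,5,4,4,3](0) P2=[0,6,6,3,5,4](0)
Move 2: P2 pit1 -> P1=[4,2,5,4,4,3](0) P2=[0,0,7,4,6,5](1)
Move 3: P2 pit3 -> P1=[5,2,5,4,4,3](0) P2=[0,0,7,0,7,6](2)
Move 4: P2 pit5 -> P1=[6,3,6,5,5,3](0) P2=[0,0,7,0,7,0](3)
Move 5: P1 pit1 -> P1=[6,0,7,6,6,3](0) P2=[0,0,7,0,7,0](3)

Answer: 6 0 7 6 6 3 0 0 0 7 0 7 0 3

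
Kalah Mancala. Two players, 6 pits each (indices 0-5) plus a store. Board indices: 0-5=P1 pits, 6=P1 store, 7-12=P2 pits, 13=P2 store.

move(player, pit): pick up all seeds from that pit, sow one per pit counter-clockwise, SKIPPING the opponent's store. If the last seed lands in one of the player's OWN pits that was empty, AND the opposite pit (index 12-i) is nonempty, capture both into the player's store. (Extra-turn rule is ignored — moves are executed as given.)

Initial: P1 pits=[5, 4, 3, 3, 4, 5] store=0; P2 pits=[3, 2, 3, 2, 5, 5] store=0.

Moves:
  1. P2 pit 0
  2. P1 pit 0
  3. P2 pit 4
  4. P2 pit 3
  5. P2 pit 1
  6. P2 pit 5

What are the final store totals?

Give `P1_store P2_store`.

Move 1: P2 pit0 -> P1=[5,4,3,3,4,5](0) P2=[0,3,4,3,5,5](0)
Move 2: P1 pit0 -> P1=[0,5,4,4,5,6](0) P2=[0,3,4,3,5,5](0)
Move 3: P2 pit4 -> P1=[1,6,5,4,5,6](0) P2=[0,3,4,3,0,6](1)
Move 4: P2 pit3 -> P1=[1,6,5,4,5,6](0) P2=[0,3,4,0,1,7](2)
Move 5: P2 pit1 -> P1=[1,6,5,4,5,6](0) P2=[0,0,5,1,2,7](2)
Move 6: P2 pit5 -> P1=[2,7,6,5,6,7](0) P2=[0,0,5,1,2,0](3)

Answer: 0 3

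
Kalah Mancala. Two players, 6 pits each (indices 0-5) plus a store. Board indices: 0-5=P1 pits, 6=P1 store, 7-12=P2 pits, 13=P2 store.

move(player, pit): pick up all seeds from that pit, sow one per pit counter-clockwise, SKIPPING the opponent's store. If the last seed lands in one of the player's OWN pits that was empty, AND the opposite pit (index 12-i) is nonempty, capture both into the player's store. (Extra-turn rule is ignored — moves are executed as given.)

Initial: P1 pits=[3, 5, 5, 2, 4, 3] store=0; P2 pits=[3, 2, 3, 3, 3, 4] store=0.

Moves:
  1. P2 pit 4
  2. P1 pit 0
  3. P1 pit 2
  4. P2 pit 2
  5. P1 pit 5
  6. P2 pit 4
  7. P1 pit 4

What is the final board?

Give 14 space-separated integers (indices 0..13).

Answer: 0 6 0 4 0 1 3 6 5 2 5 0 7 1

Derivation:
Move 1: P2 pit4 -> P1=[4,5,5,2,4,3](0) P2=[3,2,3,3,0,5](1)
Move 2: P1 pit0 -> P1=[0,6,6,3,5,3](0) P2=[3,2,3,3,0,5](1)
Move 3: P1 pit2 -> P1=[0,6,0,4,6,4](1) P2=[4,3,3,3,0,5](1)
Move 4: P2 pit2 -> P1=[0,6,0,4,6,4](1) P2=[4,3,0,4,1,6](1)
Move 5: P1 pit5 -> P1=[0,6,0,4,6,0](2) P2=[5,4,1,4,1,6](1)
Move 6: P2 pit4 -> P1=[0,6,0,4,6,0](2) P2=[5,4,1,4,0,7](1)
Move 7: P1 pit4 -> P1=[0,6,0,4,0,1](3) P2=[6,5,2,5,0,7](1)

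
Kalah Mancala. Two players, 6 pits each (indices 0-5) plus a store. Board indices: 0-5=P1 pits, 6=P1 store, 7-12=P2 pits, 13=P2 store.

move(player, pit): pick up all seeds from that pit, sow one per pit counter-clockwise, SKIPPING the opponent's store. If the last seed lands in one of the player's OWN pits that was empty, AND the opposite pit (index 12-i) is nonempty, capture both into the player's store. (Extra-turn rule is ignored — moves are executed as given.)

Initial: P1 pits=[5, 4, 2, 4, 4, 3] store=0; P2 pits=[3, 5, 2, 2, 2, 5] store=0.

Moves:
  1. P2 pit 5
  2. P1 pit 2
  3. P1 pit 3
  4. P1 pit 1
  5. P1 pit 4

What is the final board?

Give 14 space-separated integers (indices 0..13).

Move 1: P2 pit5 -> P1=[6,5,3,5,4,3](0) P2=[3,5,2,2,2,0](1)
Move 2: P1 pit2 -> P1=[6,5,0,6,5,4](0) P2=[3,5,2,2,2,0](1)
Move 3: P1 pit3 -> P1=[6,5,0,0,6,5](1) P2=[4,6,3,2,2,0](1)
Move 4: P1 pit1 -> P1=[6,0,1,1,7,6](2) P2=[4,6,3,2,2,0](1)
Move 5: P1 pit4 -> P1=[6,0,1,1,0,7](3) P2=[5,7,4,3,3,0](1)

Answer: 6 0 1 1 0 7 3 5 7 4 3 3 0 1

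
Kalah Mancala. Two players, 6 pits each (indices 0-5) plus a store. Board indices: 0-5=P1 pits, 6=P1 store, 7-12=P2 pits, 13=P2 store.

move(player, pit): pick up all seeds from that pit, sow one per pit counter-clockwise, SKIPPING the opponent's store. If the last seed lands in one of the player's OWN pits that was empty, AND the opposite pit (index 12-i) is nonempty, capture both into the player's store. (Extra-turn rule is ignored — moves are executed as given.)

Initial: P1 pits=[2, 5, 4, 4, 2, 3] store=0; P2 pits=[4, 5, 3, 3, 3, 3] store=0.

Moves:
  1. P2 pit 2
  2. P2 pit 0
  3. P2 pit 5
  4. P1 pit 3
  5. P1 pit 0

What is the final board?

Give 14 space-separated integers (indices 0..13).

Answer: 0 7 6 0 3 4 3 1 6 0 5 5 0 1

Derivation:
Move 1: P2 pit2 -> P1=[2,5,4,4,2,3](0) P2=[4,5,0,4,4,4](0)
Move 2: P2 pit0 -> P1=[2,5,4,4,2,3](0) P2=[0,6,1,5,5,4](0)
Move 3: P2 pit5 -> P1=[3,6,5,4,2,3](0) P2=[0,6,1,5,5,0](1)
Move 4: P1 pit3 -> P1=[3,6,5,0,3,4](1) P2=[1,6,1,5,5,0](1)
Move 5: P1 pit0 -> P1=[0,7,6,0,3,4](3) P2=[1,6,0,5,5,0](1)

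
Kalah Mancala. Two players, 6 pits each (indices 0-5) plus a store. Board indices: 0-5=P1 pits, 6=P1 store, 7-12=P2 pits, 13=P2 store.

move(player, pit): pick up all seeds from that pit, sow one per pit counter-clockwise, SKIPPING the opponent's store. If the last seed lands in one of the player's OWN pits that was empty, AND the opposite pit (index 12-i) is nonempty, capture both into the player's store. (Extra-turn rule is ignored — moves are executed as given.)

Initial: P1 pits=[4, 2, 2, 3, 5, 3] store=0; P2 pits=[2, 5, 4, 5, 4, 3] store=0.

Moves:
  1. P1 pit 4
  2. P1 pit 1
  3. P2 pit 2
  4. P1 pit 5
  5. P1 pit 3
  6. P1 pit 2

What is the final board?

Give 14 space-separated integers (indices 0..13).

Move 1: P1 pit4 -> P1=[4,2,2,3,0,4](1) P2=[3,6,5,5,4,3](0)
Move 2: P1 pit1 -> P1=[4,0,3,4,0,4](1) P2=[3,6,5,5,4,3](0)
Move 3: P2 pit2 -> P1=[5,0,3,4,0,4](1) P2=[3,6,0,6,5,4](1)
Move 4: P1 pit5 -> P1=[5,0,3,4,0,0](2) P2=[4,7,1,6,5,4](1)
Move 5: P1 pit3 -> P1=[5,0,3,0,1,1](3) P2=[5,7,1,6,5,4](1)
Move 6: P1 pit2 -> P1=[5,0,0,1,2,2](3) P2=[5,7,1,6,5,4](1)

Answer: 5 0 0 1 2 2 3 5 7 1 6 5 4 1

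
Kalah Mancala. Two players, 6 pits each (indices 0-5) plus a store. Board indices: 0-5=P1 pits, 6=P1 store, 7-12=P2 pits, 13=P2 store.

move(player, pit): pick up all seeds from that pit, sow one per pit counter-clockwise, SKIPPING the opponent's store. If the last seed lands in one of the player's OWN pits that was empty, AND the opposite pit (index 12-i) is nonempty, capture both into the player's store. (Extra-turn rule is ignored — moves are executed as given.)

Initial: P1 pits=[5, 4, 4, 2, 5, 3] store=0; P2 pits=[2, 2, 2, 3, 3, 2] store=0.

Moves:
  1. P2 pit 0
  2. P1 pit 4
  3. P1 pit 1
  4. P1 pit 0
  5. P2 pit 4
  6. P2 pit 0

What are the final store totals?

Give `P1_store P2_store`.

Answer: 1 1

Derivation:
Move 1: P2 pit0 -> P1=[5,4,4,2,5,3](0) P2=[0,3,3,3,3,2](0)
Move 2: P1 pit4 -> P1=[5,4,4,2,0,4](1) P2=[1,4,4,3,3,2](0)
Move 3: P1 pit1 -> P1=[5,0,5,3,1,5](1) P2=[1,4,4,3,3,2](0)
Move 4: P1 pit0 -> P1=[0,1,6,4,2,6](1) P2=[1,4,4,3,3,2](0)
Move 5: P2 pit4 -> P1=[1,1,6,4,2,6](1) P2=[1,4,4,3,0,3](1)
Move 6: P2 pit0 -> P1=[1,1,6,4,2,6](1) P2=[0,5,4,3,0,3](1)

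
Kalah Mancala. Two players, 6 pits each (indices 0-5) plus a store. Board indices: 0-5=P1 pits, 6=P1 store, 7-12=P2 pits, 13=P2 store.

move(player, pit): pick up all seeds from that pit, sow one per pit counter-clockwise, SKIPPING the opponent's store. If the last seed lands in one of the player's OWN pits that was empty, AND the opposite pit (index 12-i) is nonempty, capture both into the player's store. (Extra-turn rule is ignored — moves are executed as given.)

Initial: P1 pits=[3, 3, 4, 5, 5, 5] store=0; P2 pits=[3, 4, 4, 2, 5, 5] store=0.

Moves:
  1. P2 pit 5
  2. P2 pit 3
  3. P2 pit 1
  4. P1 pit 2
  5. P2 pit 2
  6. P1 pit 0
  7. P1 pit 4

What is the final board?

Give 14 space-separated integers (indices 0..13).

Move 1: P2 pit5 -> P1=[4,4,5,6,5,5](0) P2=[3,4,4,2,5,0](1)
Move 2: P2 pit3 -> P1=[0,4,5,6,5,5](0) P2=[3,4,4,0,6,0](6)
Move 3: P2 pit1 -> P1=[0,4,5,6,5,5](0) P2=[3,0,5,1,7,1](6)
Move 4: P1 pit2 -> P1=[0,4,0,7,6,6](1) P2=[4,0,5,1,7,1](6)
Move 5: P2 pit2 -> P1=[1,4,0,7,6,6](1) P2=[4,0,0,2,8,2](7)
Move 6: P1 pit0 -> P1=[0,5,0,7,6,6](1) P2=[4,0,0,2,8,2](7)
Move 7: P1 pit4 -> P1=[0,5,0,7,0,7](2) P2=[5,1,1,3,8,2](7)

Answer: 0 5 0 7 0 7 2 5 1 1 3 8 2 7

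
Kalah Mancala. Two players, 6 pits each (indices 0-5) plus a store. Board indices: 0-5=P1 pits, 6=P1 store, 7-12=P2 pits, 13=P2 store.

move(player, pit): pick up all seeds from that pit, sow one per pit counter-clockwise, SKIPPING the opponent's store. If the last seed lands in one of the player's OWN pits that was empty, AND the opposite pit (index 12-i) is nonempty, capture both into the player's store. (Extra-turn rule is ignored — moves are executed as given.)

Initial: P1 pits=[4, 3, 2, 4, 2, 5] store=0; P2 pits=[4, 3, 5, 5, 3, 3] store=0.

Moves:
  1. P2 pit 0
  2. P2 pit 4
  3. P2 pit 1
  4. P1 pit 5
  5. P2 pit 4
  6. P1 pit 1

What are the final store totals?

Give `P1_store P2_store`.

Move 1: P2 pit0 -> P1=[4,3,2,4,2,5](0) P2=[0,4,6,6,4,3](0)
Move 2: P2 pit4 -> P1=[5,4,2,4,2,5](0) P2=[0,4,6,6,0,4](1)
Move 3: P2 pit1 -> P1=[5,4,2,4,2,5](0) P2=[0,0,7,7,1,5](1)
Move 4: P1 pit5 -> P1=[5,4,2,4,2,0](1) P2=[1,1,8,8,1,5](1)
Move 5: P2 pit4 -> P1=[5,4,2,4,2,0](1) P2=[1,1,8,8,0,6](1)
Move 6: P1 pit1 -> P1=[5,0,3,5,3,0](3) P2=[0,1,8,8,0,6](1)

Answer: 3 1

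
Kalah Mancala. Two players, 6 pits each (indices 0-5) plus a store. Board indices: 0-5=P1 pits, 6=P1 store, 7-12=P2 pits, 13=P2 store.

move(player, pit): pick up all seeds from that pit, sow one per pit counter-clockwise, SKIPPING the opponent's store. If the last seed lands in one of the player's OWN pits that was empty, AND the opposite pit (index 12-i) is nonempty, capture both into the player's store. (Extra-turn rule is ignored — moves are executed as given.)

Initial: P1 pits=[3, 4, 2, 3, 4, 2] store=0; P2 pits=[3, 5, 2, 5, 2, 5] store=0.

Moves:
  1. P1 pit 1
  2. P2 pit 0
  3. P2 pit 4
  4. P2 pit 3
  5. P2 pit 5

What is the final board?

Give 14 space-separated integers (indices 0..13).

Move 1: P1 pit1 -> P1=[3,0,3,4,5,3](0) P2=[3,5,2,5,2,5](0)
Move 2: P2 pit0 -> P1=[3,0,3,4,5,3](0) P2=[0,6,3,6,2,5](0)
Move 3: P2 pit4 -> P1=[3,0,3,4,5,3](0) P2=[0,6,3,6,0,6](1)
Move 4: P2 pit3 -> P1=[4,1,4,4,5,3](0) P2=[0,6,3,0,1,7](2)
Move 5: P2 pit5 -> P1=[5,2,5,5,6,4](0) P2=[0,6,3,0,1,0](3)

Answer: 5 2 5 5 6 4 0 0 6 3 0 1 0 3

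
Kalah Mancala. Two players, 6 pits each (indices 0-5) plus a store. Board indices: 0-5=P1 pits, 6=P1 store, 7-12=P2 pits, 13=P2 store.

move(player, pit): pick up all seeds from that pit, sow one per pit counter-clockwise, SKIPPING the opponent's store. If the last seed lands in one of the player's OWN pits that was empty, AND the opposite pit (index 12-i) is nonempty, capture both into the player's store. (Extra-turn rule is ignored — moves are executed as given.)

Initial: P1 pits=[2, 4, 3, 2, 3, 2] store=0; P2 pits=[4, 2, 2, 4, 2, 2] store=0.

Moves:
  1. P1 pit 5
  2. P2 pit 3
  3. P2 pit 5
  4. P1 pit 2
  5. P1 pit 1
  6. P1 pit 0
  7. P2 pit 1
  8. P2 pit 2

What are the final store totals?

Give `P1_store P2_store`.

Answer: 8 5

Derivation:
Move 1: P1 pit5 -> P1=[2,4,3,2,3,0](1) P2=[5,2,2,4,2,2](0)
Move 2: P2 pit3 -> P1=[3,4,3,2,3,0](1) P2=[5,2,2,0,3,3](1)
Move 3: P2 pit5 -> P1=[4,5,3,2,3,0](1) P2=[5,2,2,0,3,0](2)
Move 4: P1 pit2 -> P1=[4,5,0,3,4,0](7) P2=[0,2,2,0,3,0](2)
Move 5: P1 pit1 -> P1=[4,0,1,4,5,1](8) P2=[0,2,2,0,3,0](2)
Move 6: P1 pit0 -> P1=[0,1,2,5,6,1](8) P2=[0,2,2,0,3,0](2)
Move 7: P2 pit1 -> P1=[0,1,0,5,6,1](8) P2=[0,0,3,0,3,0](5)
Move 8: P2 pit2 -> P1=[0,1,0,5,6,1](8) P2=[0,0,0,1,4,1](5)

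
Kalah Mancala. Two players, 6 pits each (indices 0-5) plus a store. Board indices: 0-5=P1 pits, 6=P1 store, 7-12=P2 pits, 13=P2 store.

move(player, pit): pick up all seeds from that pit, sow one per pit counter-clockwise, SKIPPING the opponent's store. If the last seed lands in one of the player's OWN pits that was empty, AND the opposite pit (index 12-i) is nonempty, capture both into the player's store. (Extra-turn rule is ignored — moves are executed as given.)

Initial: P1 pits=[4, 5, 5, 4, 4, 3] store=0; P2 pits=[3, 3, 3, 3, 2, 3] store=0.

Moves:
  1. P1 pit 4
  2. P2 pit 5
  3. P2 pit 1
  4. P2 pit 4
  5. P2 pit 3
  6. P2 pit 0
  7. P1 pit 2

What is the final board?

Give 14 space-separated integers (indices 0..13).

Answer: 2 6 0 5 1 5 2 1 1 5 1 2 2 9

Derivation:
Move 1: P1 pit4 -> P1=[4,5,5,4,0,4](1) P2=[4,4,3,3,2,3](0)
Move 2: P2 pit5 -> P1=[5,6,5,4,0,4](1) P2=[4,4,3,3,2,0](1)
Move 3: P2 pit1 -> P1=[0,6,5,4,0,4](1) P2=[4,0,4,4,3,0](7)
Move 4: P2 pit4 -> P1=[1,6,5,4,0,4](1) P2=[4,0,4,4,0,1](8)
Move 5: P2 pit3 -> P1=[2,6,5,4,0,4](1) P2=[4,0,4,0,1,2](9)
Move 6: P2 pit0 -> P1=[2,6,5,4,0,4](1) P2=[0,1,5,1,2,2](9)
Move 7: P1 pit2 -> P1=[2,6,0,5,1,5](2) P2=[1,1,5,1,2,2](9)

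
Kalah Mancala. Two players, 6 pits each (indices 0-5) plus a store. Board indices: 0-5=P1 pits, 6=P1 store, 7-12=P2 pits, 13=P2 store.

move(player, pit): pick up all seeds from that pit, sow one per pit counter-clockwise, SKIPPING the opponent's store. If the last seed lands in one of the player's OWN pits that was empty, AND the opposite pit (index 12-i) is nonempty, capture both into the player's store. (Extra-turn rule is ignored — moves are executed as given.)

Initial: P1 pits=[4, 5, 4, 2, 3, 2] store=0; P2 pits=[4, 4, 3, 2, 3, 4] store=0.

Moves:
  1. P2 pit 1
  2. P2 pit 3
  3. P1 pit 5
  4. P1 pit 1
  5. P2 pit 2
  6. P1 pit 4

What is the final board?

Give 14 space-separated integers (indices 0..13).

Move 1: P2 pit1 -> P1=[4,5,4,2,3,2](0) P2=[4,0,4,3,4,5](0)
Move 2: P2 pit3 -> P1=[4,5,4,2,3,2](0) P2=[4,0,4,0,5,6](1)
Move 3: P1 pit5 -> P1=[4,5,4,2,3,0](1) P2=[5,0,4,0,5,6](1)
Move 4: P1 pit1 -> P1=[4,0,5,3,4,1](2) P2=[5,0,4,0,5,6](1)
Move 5: P2 pit2 -> P1=[4,0,5,3,4,1](2) P2=[5,0,0,1,6,7](2)
Move 6: P1 pit4 -> P1=[4,0,5,3,0,2](3) P2=[6,1,0,1,6,7](2)

Answer: 4 0 5 3 0 2 3 6 1 0 1 6 7 2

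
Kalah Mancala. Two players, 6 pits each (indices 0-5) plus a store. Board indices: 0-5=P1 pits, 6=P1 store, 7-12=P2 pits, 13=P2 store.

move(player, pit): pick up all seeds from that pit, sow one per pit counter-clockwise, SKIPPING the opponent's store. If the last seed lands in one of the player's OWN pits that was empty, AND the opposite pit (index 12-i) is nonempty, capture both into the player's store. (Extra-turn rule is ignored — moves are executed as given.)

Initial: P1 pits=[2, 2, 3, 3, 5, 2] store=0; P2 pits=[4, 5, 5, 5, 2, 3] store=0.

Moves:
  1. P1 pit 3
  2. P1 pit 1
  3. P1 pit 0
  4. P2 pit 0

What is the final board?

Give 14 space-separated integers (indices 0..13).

Answer: 0 1 5 0 6 3 7 0 6 1 6 3 3 0

Derivation:
Move 1: P1 pit3 -> P1=[2,2,3,0,6,3](1) P2=[4,5,5,5,2,3](0)
Move 2: P1 pit1 -> P1=[2,0,4,0,6,3](7) P2=[4,5,0,5,2,3](0)
Move 3: P1 pit0 -> P1=[0,1,5,0,6,3](7) P2=[4,5,0,5,2,3](0)
Move 4: P2 pit0 -> P1=[0,1,5,0,6,3](7) P2=[0,6,1,6,3,3](0)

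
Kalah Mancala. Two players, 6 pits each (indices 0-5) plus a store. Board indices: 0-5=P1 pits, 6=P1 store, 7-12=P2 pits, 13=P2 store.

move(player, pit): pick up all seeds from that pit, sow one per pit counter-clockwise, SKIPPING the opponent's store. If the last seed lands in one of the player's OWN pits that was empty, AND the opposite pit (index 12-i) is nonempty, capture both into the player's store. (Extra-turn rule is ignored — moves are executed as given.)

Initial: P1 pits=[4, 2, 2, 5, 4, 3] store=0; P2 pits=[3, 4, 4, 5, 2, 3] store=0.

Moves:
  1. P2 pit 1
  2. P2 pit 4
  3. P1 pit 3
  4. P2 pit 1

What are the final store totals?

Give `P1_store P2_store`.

Move 1: P2 pit1 -> P1=[4,2,2,5,4,3](0) P2=[3,0,5,6,3,4](0)
Move 2: P2 pit4 -> P1=[5,2,2,5,4,3](0) P2=[3,0,5,6,0,5](1)
Move 3: P1 pit3 -> P1=[5,2,2,0,5,4](1) P2=[4,1,5,6,0,5](1)
Move 4: P2 pit1 -> P1=[5,2,2,0,5,4](1) P2=[4,0,6,6,0,5](1)

Answer: 1 1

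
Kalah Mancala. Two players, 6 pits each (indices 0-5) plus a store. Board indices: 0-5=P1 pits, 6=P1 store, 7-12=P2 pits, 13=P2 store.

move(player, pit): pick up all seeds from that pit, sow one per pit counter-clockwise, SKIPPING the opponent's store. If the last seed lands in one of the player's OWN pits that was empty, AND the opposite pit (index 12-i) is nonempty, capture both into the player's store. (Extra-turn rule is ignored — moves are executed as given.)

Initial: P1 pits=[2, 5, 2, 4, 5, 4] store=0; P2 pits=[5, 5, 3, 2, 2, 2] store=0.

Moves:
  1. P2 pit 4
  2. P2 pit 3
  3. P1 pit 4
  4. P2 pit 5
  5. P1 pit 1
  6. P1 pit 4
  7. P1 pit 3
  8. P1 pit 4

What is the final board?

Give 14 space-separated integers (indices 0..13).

Answer: 3 0 4 0 0 9 3 8 7 4 0 1 0 2

Derivation:
Move 1: P2 pit4 -> P1=[2,5,2,4,5,4](0) P2=[5,5,3,2,0,3](1)
Move 2: P2 pit3 -> P1=[2,5,2,4,5,4](0) P2=[5,5,3,0,1,4](1)
Move 3: P1 pit4 -> P1=[2,5,2,4,0,5](1) P2=[6,6,4,0,1,4](1)
Move 4: P2 pit5 -> P1=[3,6,3,4,0,5](1) P2=[6,6,4,0,1,0](2)
Move 5: P1 pit1 -> P1=[3,0,4,5,1,6](2) P2=[7,6,4,0,1,0](2)
Move 6: P1 pit4 -> P1=[3,0,4,5,0,7](2) P2=[7,6,4,0,1,0](2)
Move 7: P1 pit3 -> P1=[3,0,4,0,1,8](3) P2=[8,7,4,0,1,0](2)
Move 8: P1 pit4 -> P1=[3,0,4,0,0,9](3) P2=[8,7,4,0,1,0](2)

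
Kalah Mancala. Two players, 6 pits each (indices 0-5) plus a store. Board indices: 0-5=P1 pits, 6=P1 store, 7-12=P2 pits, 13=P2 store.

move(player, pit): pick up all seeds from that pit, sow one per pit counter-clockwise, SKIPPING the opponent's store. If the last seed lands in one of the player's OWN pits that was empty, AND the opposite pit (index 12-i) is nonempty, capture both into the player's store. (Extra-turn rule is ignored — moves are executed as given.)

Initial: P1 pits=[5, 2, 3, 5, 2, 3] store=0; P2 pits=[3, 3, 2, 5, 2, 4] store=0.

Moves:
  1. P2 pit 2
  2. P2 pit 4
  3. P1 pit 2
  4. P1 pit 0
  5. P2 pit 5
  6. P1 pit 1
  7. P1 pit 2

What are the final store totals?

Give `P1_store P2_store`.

Move 1: P2 pit2 -> P1=[5,2,3,5,2,3](0) P2=[3,3,0,6,3,4](0)
Move 2: P2 pit4 -> P1=[6,2,3,5,2,3](0) P2=[3,3,0,6,0,5](1)
Move 3: P1 pit2 -> P1=[6,2,0,6,3,4](0) P2=[3,3,0,6,0,5](1)
Move 4: P1 pit0 -> P1=[0,3,1,7,4,5](1) P2=[3,3,0,6,0,5](1)
Move 5: P2 pit5 -> P1=[1,4,2,8,4,5](1) P2=[3,3,0,6,0,0](2)
Move 6: P1 pit1 -> P1=[1,0,3,9,5,6](1) P2=[3,3,0,6,0,0](2)
Move 7: P1 pit2 -> P1=[1,0,0,10,6,7](1) P2=[3,3,0,6,0,0](2)

Answer: 1 2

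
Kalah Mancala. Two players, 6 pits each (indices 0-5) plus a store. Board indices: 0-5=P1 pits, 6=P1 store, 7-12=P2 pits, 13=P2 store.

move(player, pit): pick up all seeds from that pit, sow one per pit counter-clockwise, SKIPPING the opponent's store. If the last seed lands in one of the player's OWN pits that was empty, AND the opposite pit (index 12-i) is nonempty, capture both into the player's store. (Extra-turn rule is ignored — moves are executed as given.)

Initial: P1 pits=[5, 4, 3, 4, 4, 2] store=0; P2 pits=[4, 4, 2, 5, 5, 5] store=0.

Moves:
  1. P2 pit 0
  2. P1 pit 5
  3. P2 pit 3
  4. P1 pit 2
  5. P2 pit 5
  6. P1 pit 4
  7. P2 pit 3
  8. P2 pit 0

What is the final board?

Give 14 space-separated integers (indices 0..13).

Answer: 7 6 1 6 0 2 3 0 7 5 0 8 0 2

Derivation:
Move 1: P2 pit0 -> P1=[5,4,3,4,4,2](0) P2=[0,5,3,6,6,5](0)
Move 2: P1 pit5 -> P1=[5,4,3,4,4,0](1) P2=[1,5,3,6,6,5](0)
Move 3: P2 pit3 -> P1=[6,5,4,4,4,0](1) P2=[1,5,3,0,7,6](1)
Move 4: P1 pit2 -> P1=[6,5,0,5,5,1](2) P2=[1,5,3,0,7,6](1)
Move 5: P2 pit5 -> P1=[7,6,1,6,6,1](2) P2=[1,5,3,0,7,0](2)
Move 6: P1 pit4 -> P1=[7,6,1,6,0,2](3) P2=[2,6,4,1,7,0](2)
Move 7: P2 pit3 -> P1=[7,6,1,6,0,2](3) P2=[2,6,4,0,8,0](2)
Move 8: P2 pit0 -> P1=[7,6,1,6,0,2](3) P2=[0,7,5,0,8,0](2)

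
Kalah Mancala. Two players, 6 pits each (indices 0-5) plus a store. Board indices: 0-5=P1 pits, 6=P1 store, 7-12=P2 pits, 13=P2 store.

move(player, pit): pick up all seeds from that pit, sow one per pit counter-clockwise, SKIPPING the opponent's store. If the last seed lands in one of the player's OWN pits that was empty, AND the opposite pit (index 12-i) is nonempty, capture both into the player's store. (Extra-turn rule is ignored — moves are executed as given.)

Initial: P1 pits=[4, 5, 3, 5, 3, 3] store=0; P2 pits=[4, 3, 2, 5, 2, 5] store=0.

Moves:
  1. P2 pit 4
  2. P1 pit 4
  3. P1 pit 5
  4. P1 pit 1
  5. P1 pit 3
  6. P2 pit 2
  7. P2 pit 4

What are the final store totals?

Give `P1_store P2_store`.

Answer: 4 2

Derivation:
Move 1: P2 pit4 -> P1=[4,5,3,5,3,3](0) P2=[4,3,2,5,0,6](1)
Move 2: P1 pit4 -> P1=[4,5,3,5,0,4](1) P2=[5,3,2,5,0,6](1)
Move 3: P1 pit5 -> P1=[4,5,3,5,0,0](2) P2=[6,4,3,5,0,6](1)
Move 4: P1 pit1 -> P1=[4,0,4,6,1,1](3) P2=[6,4,3,5,0,6](1)
Move 5: P1 pit3 -> P1=[4,0,4,0,2,2](4) P2=[7,5,4,5,0,6](1)
Move 6: P2 pit2 -> P1=[4,0,4,0,2,2](4) P2=[7,5,0,6,1,7](2)
Move 7: P2 pit4 -> P1=[4,0,4,0,2,2](4) P2=[7,5,0,6,0,8](2)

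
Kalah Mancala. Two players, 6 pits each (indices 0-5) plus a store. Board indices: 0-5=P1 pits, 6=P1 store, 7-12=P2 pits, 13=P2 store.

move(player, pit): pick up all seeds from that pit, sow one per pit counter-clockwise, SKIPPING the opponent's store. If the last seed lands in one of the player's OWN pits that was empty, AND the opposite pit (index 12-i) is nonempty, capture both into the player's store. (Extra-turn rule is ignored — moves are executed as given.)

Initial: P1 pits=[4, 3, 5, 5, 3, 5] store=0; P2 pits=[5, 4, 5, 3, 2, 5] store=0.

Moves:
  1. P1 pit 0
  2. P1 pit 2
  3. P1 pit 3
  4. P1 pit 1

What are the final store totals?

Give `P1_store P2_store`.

Answer: 2 0

Derivation:
Move 1: P1 pit0 -> P1=[0,4,6,6,4,5](0) P2=[5,4,5,3,2,5](0)
Move 2: P1 pit2 -> P1=[0,4,0,7,5,6](1) P2=[6,5,5,3,2,5](0)
Move 3: P1 pit3 -> P1=[0,4,0,0,6,7](2) P2=[7,6,6,4,2,5](0)
Move 4: P1 pit1 -> P1=[0,0,1,1,7,8](2) P2=[7,6,6,4,2,5](0)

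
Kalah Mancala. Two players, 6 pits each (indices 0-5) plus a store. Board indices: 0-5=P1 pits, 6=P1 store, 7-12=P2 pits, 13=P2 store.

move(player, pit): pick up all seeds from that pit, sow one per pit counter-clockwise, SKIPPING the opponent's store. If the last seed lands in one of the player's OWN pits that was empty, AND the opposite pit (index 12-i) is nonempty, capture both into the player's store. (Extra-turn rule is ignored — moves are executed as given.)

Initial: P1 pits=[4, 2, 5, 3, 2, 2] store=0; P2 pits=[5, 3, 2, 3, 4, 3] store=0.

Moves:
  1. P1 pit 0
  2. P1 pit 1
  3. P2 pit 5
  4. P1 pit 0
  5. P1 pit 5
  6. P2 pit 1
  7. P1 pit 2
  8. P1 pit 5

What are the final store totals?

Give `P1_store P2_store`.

Move 1: P1 pit0 -> P1=[0,3,6,4,3,2](0) P2=[5,3,2,3,4,3](0)
Move 2: P1 pit1 -> P1=[0,0,7,5,4,2](0) P2=[5,3,2,3,4,3](0)
Move 3: P2 pit5 -> P1=[1,1,7,5,4,2](0) P2=[5,3,2,3,4,0](1)
Move 4: P1 pit0 -> P1=[0,2,7,5,4,2](0) P2=[5,3,2,3,4,0](1)
Move 5: P1 pit5 -> P1=[0,2,7,5,4,0](1) P2=[6,3,2,3,4,0](1)
Move 6: P2 pit1 -> P1=[0,2,7,5,4,0](1) P2=[6,0,3,4,5,0](1)
Move 7: P1 pit2 -> P1=[0,2,0,6,5,1](2) P2=[7,1,4,4,5,0](1)
Move 8: P1 pit5 -> P1=[0,2,0,6,5,0](3) P2=[7,1,4,4,5,0](1)

Answer: 3 1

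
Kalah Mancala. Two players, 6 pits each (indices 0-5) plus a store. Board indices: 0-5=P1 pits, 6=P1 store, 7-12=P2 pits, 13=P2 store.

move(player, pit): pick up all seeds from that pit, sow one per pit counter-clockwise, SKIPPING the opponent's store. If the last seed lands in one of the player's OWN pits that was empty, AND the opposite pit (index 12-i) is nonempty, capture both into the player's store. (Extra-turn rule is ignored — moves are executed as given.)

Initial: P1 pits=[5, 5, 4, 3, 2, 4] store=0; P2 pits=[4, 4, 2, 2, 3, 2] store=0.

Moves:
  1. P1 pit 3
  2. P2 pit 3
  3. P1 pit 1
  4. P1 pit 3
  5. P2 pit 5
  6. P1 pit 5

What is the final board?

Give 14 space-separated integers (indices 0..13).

Answer: 6 1 5 0 5 0 3 5 5 3 1 5 0 1

Derivation:
Move 1: P1 pit3 -> P1=[5,5,4,0,3,5](1) P2=[4,4,2,2,3,2](0)
Move 2: P2 pit3 -> P1=[5,5,4,0,3,5](1) P2=[4,4,2,0,4,3](0)
Move 3: P1 pit1 -> P1=[5,0,5,1,4,6](2) P2=[4,4,2,0,4,3](0)
Move 4: P1 pit3 -> P1=[5,0,5,0,5,6](2) P2=[4,4,2,0,4,3](0)
Move 5: P2 pit5 -> P1=[6,1,5,0,5,6](2) P2=[4,4,2,0,4,0](1)
Move 6: P1 pit5 -> P1=[6,1,5,0,5,0](3) P2=[5,5,3,1,5,0](1)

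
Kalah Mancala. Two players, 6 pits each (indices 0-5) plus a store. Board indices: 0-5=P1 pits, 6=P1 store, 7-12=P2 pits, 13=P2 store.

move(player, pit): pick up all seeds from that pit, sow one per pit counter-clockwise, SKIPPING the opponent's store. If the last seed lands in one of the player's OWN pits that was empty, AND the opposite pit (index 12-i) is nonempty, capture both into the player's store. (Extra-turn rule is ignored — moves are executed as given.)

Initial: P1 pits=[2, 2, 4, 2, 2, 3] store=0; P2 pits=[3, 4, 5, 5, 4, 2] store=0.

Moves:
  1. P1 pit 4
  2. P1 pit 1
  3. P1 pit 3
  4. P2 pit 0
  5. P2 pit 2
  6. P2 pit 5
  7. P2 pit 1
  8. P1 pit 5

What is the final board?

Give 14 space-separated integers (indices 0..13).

Answer: 4 2 5 0 1 0 3 1 1 2 9 6 1 3

Derivation:
Move 1: P1 pit4 -> P1=[2,2,4,2,0,4](1) P2=[3,4,5,5,4,2](0)
Move 2: P1 pit1 -> P1=[2,0,5,3,0,4](1) P2=[3,4,5,5,4,2](0)
Move 3: P1 pit3 -> P1=[2,0,5,0,1,5](2) P2=[3,4,5,5,4,2](0)
Move 4: P2 pit0 -> P1=[2,0,5,0,1,5](2) P2=[0,5,6,6,4,2](0)
Move 5: P2 pit2 -> P1=[3,1,5,0,1,5](2) P2=[0,5,0,7,5,3](1)
Move 6: P2 pit5 -> P1=[4,2,5,0,1,5](2) P2=[0,5,0,7,5,0](2)
Move 7: P2 pit1 -> P1=[4,2,5,0,1,5](2) P2=[0,0,1,8,6,1](3)
Move 8: P1 pit5 -> P1=[4,2,5,0,1,0](3) P2=[1,1,2,9,6,1](3)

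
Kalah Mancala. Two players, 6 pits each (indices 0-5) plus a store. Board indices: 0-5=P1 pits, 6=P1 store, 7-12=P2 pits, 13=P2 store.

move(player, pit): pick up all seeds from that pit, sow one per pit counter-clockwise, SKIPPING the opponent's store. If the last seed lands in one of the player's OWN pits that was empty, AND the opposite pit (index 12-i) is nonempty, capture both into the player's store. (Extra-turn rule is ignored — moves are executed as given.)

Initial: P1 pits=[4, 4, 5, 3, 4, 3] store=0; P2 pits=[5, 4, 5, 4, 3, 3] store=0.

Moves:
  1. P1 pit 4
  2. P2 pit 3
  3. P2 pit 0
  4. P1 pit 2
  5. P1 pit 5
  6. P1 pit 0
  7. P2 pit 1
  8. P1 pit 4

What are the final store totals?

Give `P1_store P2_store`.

Move 1: P1 pit4 -> P1=[4,4,5,3,0,4](1) P2=[6,5,5,4,3,3](0)
Move 2: P2 pit3 -> P1=[5,4,5,3,0,4](1) P2=[6,5,5,0,4,4](1)
Move 3: P2 pit0 -> P1=[5,4,5,3,0,4](1) P2=[0,6,6,1,5,5](2)
Move 4: P1 pit2 -> P1=[5,4,0,4,1,5](2) P2=[1,6,6,1,5,5](2)
Move 5: P1 pit5 -> P1=[5,4,0,4,1,0](3) P2=[2,7,7,2,5,5](2)
Move 6: P1 pit0 -> P1=[0,5,1,5,2,0](6) P2=[0,7,7,2,5,5](2)
Move 7: P2 pit1 -> P1=[1,6,1,5,2,0](6) P2=[0,0,8,3,6,6](3)
Move 8: P1 pit4 -> P1=[1,6,1,5,0,1](7) P2=[0,0,8,3,6,6](3)

Answer: 7 3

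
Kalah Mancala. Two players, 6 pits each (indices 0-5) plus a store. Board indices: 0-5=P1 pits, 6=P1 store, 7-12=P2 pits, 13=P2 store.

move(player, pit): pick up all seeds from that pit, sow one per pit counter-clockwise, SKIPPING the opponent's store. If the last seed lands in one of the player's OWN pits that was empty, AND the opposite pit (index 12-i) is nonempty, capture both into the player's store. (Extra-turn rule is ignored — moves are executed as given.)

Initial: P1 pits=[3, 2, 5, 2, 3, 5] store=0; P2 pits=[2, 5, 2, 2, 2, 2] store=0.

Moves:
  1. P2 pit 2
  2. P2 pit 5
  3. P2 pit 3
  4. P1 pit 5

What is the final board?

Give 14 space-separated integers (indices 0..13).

Move 1: P2 pit2 -> P1=[3,2,5,2,3,5](0) P2=[2,5,0,3,3,2](0)
Move 2: P2 pit5 -> P1=[4,2,5,2,3,5](0) P2=[2,5,0,3,3,0](1)
Move 3: P2 pit3 -> P1=[4,2,5,2,3,5](0) P2=[2,5,0,0,4,1](2)
Move 4: P1 pit5 -> P1=[4,2,5,2,3,0](1) P2=[3,6,1,1,4,1](2)

Answer: 4 2 5 2 3 0 1 3 6 1 1 4 1 2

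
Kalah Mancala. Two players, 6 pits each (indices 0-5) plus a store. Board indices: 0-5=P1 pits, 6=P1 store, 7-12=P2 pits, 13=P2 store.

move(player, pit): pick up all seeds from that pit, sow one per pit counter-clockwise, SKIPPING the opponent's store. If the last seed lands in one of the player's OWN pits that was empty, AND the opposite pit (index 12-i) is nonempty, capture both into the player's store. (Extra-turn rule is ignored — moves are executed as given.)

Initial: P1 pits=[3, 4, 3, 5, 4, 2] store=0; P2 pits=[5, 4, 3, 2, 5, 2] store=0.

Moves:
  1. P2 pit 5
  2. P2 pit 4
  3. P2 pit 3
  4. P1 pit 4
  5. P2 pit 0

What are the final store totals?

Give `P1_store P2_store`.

Answer: 1 3

Derivation:
Move 1: P2 pit5 -> P1=[4,4,3,5,4,2](0) P2=[5,4,3,2,5,0](1)
Move 2: P2 pit4 -> P1=[5,5,4,5,4,2](0) P2=[5,4,3,2,0,1](2)
Move 3: P2 pit3 -> P1=[5,5,4,5,4,2](0) P2=[5,4,3,0,1,2](2)
Move 4: P1 pit4 -> P1=[5,5,4,5,0,3](1) P2=[6,5,3,0,1,2](2)
Move 5: P2 pit0 -> P1=[5,5,4,5,0,3](1) P2=[0,6,4,1,2,3](3)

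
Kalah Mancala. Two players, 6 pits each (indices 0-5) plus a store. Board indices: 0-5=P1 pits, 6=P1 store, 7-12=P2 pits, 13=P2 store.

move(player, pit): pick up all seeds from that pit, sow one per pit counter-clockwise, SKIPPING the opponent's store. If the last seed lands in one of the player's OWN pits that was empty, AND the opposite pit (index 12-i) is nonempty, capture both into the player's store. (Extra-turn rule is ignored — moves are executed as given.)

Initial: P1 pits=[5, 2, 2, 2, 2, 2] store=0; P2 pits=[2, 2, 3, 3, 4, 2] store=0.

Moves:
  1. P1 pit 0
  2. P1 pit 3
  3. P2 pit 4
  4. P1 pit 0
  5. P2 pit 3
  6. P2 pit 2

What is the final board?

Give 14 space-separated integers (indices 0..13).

Move 1: P1 pit0 -> P1=[0,3,3,3,3,3](0) P2=[2,2,3,3,4,2](0)
Move 2: P1 pit3 -> P1=[0,3,3,0,4,4](1) P2=[2,2,3,3,4,2](0)
Move 3: P2 pit4 -> P1=[1,4,3,0,4,4](1) P2=[2,2,3,3,0,3](1)
Move 4: P1 pit0 -> P1=[0,5,3,0,4,4](1) P2=[2,2,3,3,0,3](1)
Move 5: P2 pit3 -> P1=[0,5,3,0,4,4](1) P2=[2,2,3,0,1,4](2)
Move 6: P2 pit2 -> P1=[0,5,3,0,4,4](1) P2=[2,2,0,1,2,5](2)

Answer: 0 5 3 0 4 4 1 2 2 0 1 2 5 2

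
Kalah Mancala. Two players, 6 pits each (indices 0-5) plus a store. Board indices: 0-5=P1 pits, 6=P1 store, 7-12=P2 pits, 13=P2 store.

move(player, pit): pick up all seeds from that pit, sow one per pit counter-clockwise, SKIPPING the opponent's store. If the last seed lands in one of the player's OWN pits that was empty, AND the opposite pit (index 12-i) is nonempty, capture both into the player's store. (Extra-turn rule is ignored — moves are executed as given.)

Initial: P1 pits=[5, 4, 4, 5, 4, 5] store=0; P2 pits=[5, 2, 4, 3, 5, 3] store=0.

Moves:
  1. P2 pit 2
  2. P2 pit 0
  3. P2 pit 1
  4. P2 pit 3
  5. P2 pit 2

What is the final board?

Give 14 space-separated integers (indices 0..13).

Answer: 6 5 5 5 4 5 0 0 0 0 1 10 6 2

Derivation:
Move 1: P2 pit2 -> P1=[5,4,4,5,4,5](0) P2=[5,2,0,4,6,4](1)
Move 2: P2 pit0 -> P1=[5,4,4,5,4,5](0) P2=[0,3,1,5,7,5](1)
Move 3: P2 pit1 -> P1=[5,4,4,5,4,5](0) P2=[0,0,2,6,8,5](1)
Move 4: P2 pit3 -> P1=[6,5,5,5,4,5](0) P2=[0,0,2,0,9,6](2)
Move 5: P2 pit2 -> P1=[6,5,5,5,4,5](0) P2=[0,0,0,1,10,6](2)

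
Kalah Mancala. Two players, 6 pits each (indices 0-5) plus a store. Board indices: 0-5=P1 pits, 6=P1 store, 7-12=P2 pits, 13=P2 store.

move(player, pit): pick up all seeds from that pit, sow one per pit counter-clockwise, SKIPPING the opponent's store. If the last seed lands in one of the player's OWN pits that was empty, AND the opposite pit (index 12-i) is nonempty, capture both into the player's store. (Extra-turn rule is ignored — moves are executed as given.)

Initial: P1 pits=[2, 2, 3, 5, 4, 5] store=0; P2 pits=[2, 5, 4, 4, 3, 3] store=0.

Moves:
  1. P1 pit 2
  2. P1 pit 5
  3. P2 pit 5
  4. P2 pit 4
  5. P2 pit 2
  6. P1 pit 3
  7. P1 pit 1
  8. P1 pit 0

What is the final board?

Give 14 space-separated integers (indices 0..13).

Answer: 0 1 2 2 8 3 2 4 7 1 6 1 2 3

Derivation:
Move 1: P1 pit2 -> P1=[2,2,0,6,5,6](0) P2=[2,5,4,4,3,3](0)
Move 2: P1 pit5 -> P1=[2,2,0,6,5,0](1) P2=[3,6,5,5,4,3](0)
Move 3: P2 pit5 -> P1=[3,3,0,6,5,0](1) P2=[3,6,5,5,4,0](1)
Move 4: P2 pit4 -> P1=[4,4,0,6,5,0](1) P2=[3,6,5,5,0,1](2)
Move 5: P2 pit2 -> P1=[5,4,0,6,5,0](1) P2=[3,6,0,6,1,2](3)
Move 6: P1 pit3 -> P1=[5,4,0,0,6,1](2) P2=[4,7,1,6,1,2](3)
Move 7: P1 pit1 -> P1=[5,0,1,1,7,2](2) P2=[4,7,1,6,1,2](3)
Move 8: P1 pit0 -> P1=[0,1,2,2,8,3](2) P2=[4,7,1,6,1,2](3)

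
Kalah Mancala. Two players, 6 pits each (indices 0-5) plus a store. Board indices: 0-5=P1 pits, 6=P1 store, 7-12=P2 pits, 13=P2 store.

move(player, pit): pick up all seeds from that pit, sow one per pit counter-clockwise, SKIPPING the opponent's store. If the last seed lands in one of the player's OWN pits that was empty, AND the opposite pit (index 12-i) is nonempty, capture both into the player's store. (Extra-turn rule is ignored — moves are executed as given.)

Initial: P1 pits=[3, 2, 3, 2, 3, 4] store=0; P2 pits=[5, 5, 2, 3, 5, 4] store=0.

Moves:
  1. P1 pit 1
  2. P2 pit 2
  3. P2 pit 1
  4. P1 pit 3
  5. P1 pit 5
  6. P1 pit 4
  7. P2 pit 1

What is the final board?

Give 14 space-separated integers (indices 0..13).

Move 1: P1 pit1 -> P1=[3,0,4,3,3,4](0) P2=[5,5,2,3,5,4](0)
Move 2: P2 pit2 -> P1=[3,0,4,3,3,4](0) P2=[5,5,0,4,6,4](0)
Move 3: P2 pit1 -> P1=[3,0,4,3,3,4](0) P2=[5,0,1,5,7,5](1)
Move 4: P1 pit3 -> P1=[3,0,4,0,4,5](1) P2=[5,0,1,5,7,5](1)
Move 5: P1 pit5 -> P1=[3,0,4,0,4,0](2) P2=[6,1,2,6,7,5](1)
Move 6: P1 pit4 -> P1=[3,0,4,0,0,1](3) P2=[7,2,2,6,7,5](1)
Move 7: P2 pit1 -> P1=[3,0,4,0,0,1](3) P2=[7,0,3,7,7,5](1)

Answer: 3 0 4 0 0 1 3 7 0 3 7 7 5 1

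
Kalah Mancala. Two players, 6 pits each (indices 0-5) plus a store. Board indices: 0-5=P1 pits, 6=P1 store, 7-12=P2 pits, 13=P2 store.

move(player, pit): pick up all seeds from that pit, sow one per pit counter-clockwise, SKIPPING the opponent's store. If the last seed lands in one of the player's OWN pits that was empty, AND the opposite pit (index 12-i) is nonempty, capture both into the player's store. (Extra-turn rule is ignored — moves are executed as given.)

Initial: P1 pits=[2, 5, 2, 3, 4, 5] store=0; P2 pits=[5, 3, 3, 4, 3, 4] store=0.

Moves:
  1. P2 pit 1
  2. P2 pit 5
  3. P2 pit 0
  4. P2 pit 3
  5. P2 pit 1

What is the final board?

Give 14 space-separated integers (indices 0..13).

Move 1: P2 pit1 -> P1=[2,5,2,3,4,5](0) P2=[5,0,4,5,4,4](0)
Move 2: P2 pit5 -> P1=[3,6,3,3,4,5](0) P2=[5,0,4,5,4,0](1)
Move 3: P2 pit0 -> P1=[0,6,3,3,4,5](0) P2=[0,1,5,6,5,0](5)
Move 4: P2 pit3 -> P1=[1,7,4,3,4,5](0) P2=[0,1,5,0,6,1](6)
Move 5: P2 pit1 -> P1=[1,7,4,3,4,5](0) P2=[0,0,6,0,6,1](6)

Answer: 1 7 4 3 4 5 0 0 0 6 0 6 1 6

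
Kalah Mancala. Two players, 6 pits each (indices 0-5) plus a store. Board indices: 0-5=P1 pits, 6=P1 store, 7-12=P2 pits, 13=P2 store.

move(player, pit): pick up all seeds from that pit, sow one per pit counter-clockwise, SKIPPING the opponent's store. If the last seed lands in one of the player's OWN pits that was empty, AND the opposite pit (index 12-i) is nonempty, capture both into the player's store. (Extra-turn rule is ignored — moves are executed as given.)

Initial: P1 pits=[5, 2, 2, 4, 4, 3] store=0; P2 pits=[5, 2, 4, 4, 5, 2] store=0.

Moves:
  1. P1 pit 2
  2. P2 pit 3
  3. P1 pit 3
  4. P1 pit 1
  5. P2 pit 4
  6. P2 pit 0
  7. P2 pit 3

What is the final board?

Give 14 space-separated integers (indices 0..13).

Move 1: P1 pit2 -> P1=[5,2,0,5,5,3](0) P2=[5,2,4,4,5,2](0)
Move 2: P2 pit3 -> P1=[6,2,0,5,5,3](0) P2=[5,2,4,0,6,3](1)
Move 3: P1 pit3 -> P1=[6,2,0,0,6,4](1) P2=[6,3,4,0,6,3](1)
Move 4: P1 pit1 -> P1=[6,0,1,0,6,4](6) P2=[6,3,0,0,6,3](1)
Move 5: P2 pit4 -> P1=[7,1,2,1,6,4](6) P2=[6,3,0,0,0,4](2)
Move 6: P2 pit0 -> P1=[7,1,2,1,6,4](6) P2=[0,4,1,1,1,5](3)
Move 7: P2 pit3 -> P1=[7,1,2,1,6,4](6) P2=[0,4,1,0,2,5](3)

Answer: 7 1 2 1 6 4 6 0 4 1 0 2 5 3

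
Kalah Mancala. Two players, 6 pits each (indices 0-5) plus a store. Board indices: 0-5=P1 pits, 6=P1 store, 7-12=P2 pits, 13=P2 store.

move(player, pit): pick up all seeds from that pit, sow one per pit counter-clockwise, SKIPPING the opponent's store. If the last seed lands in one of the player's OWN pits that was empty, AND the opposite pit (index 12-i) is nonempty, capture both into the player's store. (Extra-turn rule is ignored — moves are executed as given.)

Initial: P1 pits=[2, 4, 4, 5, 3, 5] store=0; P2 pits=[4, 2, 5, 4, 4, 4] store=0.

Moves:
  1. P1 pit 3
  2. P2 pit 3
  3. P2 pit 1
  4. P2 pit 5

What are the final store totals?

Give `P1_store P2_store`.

Answer: 1 2

Derivation:
Move 1: P1 pit3 -> P1=[2,4,4,0,4,6](1) P2=[5,3,5,4,4,4](0)
Move 2: P2 pit3 -> P1=[3,4,4,0,4,6](1) P2=[5,3,5,0,5,5](1)
Move 3: P2 pit1 -> P1=[3,4,4,0,4,6](1) P2=[5,0,6,1,6,5](1)
Move 4: P2 pit5 -> P1=[4,5,5,1,4,6](1) P2=[5,0,6,1,6,0](2)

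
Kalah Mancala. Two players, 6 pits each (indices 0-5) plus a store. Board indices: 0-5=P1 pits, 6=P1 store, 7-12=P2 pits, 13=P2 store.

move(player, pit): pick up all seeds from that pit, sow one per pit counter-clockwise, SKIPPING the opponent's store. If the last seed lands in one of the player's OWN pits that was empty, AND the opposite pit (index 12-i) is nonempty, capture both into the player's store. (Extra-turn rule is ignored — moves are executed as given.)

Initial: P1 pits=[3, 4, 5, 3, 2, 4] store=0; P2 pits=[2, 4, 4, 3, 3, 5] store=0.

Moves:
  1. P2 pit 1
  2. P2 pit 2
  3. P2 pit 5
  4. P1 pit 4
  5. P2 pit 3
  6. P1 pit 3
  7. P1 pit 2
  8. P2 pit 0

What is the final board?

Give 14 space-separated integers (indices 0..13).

Answer: 6 6 0 1 2 8 3 0 2 1 1 7 2 3

Derivation:
Move 1: P2 pit1 -> P1=[3,4,5,3,2,4](0) P2=[2,0,5,4,4,6](0)
Move 2: P2 pit2 -> P1=[4,4,5,3,2,4](0) P2=[2,0,0,5,5,7](1)
Move 3: P2 pit5 -> P1=[5,5,6,4,3,5](0) P2=[2,0,0,5,5,0](2)
Move 4: P1 pit4 -> P1=[5,5,6,4,0,6](1) P2=[3,0,0,5,5,0](2)
Move 5: P2 pit3 -> P1=[6,6,6,4,0,6](1) P2=[3,0,0,0,6,1](3)
Move 6: P1 pit3 -> P1=[6,6,6,0,1,7](2) P2=[4,0,0,0,6,1](3)
Move 7: P1 pit2 -> P1=[6,6,0,1,2,8](3) P2=[5,1,0,0,6,1](3)
Move 8: P2 pit0 -> P1=[6,6,0,1,2,8](3) P2=[0,2,1,1,7,2](3)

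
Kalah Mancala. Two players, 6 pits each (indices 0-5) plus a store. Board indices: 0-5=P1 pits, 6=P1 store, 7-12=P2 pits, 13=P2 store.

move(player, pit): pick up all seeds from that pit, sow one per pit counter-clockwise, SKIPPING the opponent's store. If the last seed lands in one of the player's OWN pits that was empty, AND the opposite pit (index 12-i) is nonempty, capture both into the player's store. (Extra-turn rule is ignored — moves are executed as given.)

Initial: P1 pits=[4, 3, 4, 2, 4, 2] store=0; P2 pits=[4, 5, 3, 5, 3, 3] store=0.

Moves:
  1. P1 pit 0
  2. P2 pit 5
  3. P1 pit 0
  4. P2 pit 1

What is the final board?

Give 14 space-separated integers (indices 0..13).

Move 1: P1 pit0 -> P1=[0,4,5,3,5,2](0) P2=[4,5,3,5,3,3](0)
Move 2: P2 pit5 -> P1=[1,5,5,3,5,2](0) P2=[4,5,3,5,3,0](1)
Move 3: P1 pit0 -> P1=[0,6,5,3,5,2](0) P2=[4,5,3,5,3,0](1)
Move 4: P2 pit1 -> P1=[0,6,5,3,5,2](0) P2=[4,0,4,6,4,1](2)

Answer: 0 6 5 3 5 2 0 4 0 4 6 4 1 2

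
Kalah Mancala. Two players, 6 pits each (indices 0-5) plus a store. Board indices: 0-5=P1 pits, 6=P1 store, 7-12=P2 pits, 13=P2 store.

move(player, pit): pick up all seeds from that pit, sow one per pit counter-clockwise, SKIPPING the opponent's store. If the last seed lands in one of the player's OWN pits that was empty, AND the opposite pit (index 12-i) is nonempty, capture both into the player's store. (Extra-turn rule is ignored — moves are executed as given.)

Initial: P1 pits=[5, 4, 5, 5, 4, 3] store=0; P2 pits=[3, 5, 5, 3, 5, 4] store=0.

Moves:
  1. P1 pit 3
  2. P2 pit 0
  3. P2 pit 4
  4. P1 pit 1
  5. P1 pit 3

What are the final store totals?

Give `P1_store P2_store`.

Move 1: P1 pit3 -> P1=[5,4,5,0,5,4](1) P2=[4,6,5,3,5,4](0)
Move 2: P2 pit0 -> P1=[5,4,5,0,5,4](1) P2=[0,7,6,4,6,4](0)
Move 3: P2 pit4 -> P1=[6,5,6,1,5,4](1) P2=[0,7,6,4,0,5](1)
Move 4: P1 pit1 -> P1=[6,0,7,2,6,5](2) P2=[0,7,6,4,0,5](1)
Move 5: P1 pit3 -> P1=[6,0,7,0,7,6](2) P2=[0,7,6,4,0,5](1)

Answer: 2 1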